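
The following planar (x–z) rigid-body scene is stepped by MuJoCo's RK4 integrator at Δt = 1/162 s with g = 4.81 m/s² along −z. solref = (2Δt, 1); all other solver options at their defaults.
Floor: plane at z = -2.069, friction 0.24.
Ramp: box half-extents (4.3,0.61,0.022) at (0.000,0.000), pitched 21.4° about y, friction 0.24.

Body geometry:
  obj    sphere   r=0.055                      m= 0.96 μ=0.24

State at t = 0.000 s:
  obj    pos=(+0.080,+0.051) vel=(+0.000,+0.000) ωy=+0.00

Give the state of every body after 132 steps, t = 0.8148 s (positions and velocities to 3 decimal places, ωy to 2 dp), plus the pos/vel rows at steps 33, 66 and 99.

State at t = 0.8148 s:
  obj    pos=(+0.468,-0.101) vel=(+0.951,-0.373) ωy=+18.57

Key-timestep trajectory:
   step    t(s)  obj.x    obj.z    obj.vx   obj.vz 
     33  0.2037   +0.104  +0.042  +0.238  -0.093
     66  0.4074   +0.177  +0.013  +0.476  -0.186
     99  0.6111   +0.298  -0.034  +0.713  -0.280


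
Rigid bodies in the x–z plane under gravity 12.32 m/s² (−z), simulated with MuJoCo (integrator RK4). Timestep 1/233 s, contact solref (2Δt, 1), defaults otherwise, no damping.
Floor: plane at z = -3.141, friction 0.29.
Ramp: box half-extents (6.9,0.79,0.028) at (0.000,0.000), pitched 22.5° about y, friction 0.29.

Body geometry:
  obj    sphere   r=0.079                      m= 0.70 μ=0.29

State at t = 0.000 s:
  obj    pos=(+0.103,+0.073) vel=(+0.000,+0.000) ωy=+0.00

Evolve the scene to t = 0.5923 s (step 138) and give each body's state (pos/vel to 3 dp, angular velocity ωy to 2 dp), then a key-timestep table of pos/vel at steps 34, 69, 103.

State at t = 0.5923 s:
  obj    pos=(+0.649,-0.153) vel=(+1.843,-0.763) ωy=+25.24

Key-timestep trajectory:
   step    t(s)  obj.x    obj.z    obj.vx   obj.vz 
     34  0.1459   +0.136  +0.059  +0.454  -0.188
     69  0.2961   +0.240  +0.017  +0.922  -0.382
    103  0.4421   +0.407  -0.053  +1.376  -0.570


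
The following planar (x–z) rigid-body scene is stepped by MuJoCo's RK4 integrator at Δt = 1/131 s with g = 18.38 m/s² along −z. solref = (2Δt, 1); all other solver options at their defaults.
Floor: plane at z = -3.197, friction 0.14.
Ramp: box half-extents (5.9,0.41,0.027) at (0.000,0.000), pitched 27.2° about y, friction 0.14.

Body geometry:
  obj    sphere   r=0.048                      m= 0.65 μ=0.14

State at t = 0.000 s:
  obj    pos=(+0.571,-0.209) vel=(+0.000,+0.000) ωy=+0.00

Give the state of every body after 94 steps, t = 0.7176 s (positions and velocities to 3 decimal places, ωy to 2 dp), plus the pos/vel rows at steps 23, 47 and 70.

State at t = 0.7176 s:
  obj    pos=(+1.971,-0.929) vel=(+3.907,-1.990) ωy=+85.46

Key-timestep trajectory:
   step    t(s)  obj.x    obj.z    obj.vx   obj.vz 
     23  0.1756   +0.655  -0.252  +0.939  -0.537
     47  0.3588   +0.921  -0.389  +1.951  -1.003
     70  0.5344   +1.347  -0.608  +2.893  -1.528


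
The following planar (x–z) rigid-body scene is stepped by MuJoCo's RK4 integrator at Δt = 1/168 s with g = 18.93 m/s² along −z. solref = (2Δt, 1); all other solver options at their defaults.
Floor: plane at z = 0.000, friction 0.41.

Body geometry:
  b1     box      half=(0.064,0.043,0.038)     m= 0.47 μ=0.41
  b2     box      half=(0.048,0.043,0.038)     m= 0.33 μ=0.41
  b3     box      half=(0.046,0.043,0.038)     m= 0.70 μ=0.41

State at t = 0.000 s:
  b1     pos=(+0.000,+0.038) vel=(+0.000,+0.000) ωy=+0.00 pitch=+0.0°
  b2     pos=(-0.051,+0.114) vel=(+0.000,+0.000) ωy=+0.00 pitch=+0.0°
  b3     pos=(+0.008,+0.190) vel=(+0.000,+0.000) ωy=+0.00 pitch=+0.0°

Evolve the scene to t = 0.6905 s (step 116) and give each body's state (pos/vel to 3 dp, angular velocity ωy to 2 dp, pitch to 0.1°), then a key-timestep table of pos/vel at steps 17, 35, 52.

State at t = 0.6905 s:
  b1     pos=(+0.000,+0.038) vel=(+0.000,+0.000) ωy=+0.00 pitch=+0.0°
  b2     pos=(-0.051,+0.114) vel=(+0.000,+0.000) ωy=+0.00 pitch=+0.0°
  b3     pos=(+0.134,+0.038) vel=(+0.000,+0.000) ωy=+0.00 pitch=+180.0°

Key-timestep trajectory:
   step    t(s)  b1.x    b1.z    b1.vx   b1.vz   b2.x    b2.z    b2.vx   b2.vz   b3.x    b3.z    b3.vx   b3.vz 
     17  0.1012   +0.000  +0.038  -0.001  +0.000   -0.051  +0.114  -0.002  +0.001   +0.024  +0.181  +0.328  -0.325
     35  0.2083   +0.000  +0.038  +0.000  +0.001   -0.051  +0.114  -0.001  +0.000   +0.073  +0.121  +0.630  -0.017
     52  0.3095   +0.000  +0.038  +0.000  +0.000   -0.051  +0.114  +0.000  +0.000   +0.136  +0.033  +0.112  -0.589


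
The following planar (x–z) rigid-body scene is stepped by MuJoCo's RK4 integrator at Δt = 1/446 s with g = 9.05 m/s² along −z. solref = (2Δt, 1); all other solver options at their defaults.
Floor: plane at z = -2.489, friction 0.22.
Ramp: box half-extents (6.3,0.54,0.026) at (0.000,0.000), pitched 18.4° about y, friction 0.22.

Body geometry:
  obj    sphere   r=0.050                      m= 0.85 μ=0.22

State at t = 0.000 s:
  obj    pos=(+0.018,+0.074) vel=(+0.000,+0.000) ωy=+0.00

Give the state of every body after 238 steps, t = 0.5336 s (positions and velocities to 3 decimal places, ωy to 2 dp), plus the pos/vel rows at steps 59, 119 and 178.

State at t = 0.5336 s:
  obj    pos=(+0.294,-0.018) vel=(+1.033,-0.344) ωy=+21.77

Key-timestep trajectory:
   step    t(s)  obj.x    obj.z    obj.vx   obj.vz 
     59  0.1323   +0.035  +0.068  +0.256  -0.085
    119  0.2668   +0.087  +0.051  +0.517  -0.172
    178  0.3991   +0.172  +0.023  +0.773  -0.257


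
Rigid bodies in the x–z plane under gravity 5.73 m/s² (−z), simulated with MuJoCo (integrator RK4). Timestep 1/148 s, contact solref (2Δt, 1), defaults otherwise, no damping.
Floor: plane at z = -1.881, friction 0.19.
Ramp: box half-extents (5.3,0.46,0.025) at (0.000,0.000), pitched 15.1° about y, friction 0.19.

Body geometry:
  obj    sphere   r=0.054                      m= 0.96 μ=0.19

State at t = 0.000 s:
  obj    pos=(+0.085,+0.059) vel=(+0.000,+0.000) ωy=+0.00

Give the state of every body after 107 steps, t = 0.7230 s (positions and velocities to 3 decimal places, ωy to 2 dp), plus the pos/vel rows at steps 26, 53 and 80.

State at t = 0.7230 s:
  obj    pos=(+0.354,-0.014) vel=(+0.744,-0.201) ωy=+14.27

Key-timestep trajectory:
   step    t(s)  obj.x    obj.z    obj.vx   obj.vz 
     26  0.1757   +0.101  +0.055  +0.181  -0.049
     53  0.3581   +0.151  +0.041  +0.369  -0.099
     80  0.5405   +0.235  +0.018  +0.556  -0.150


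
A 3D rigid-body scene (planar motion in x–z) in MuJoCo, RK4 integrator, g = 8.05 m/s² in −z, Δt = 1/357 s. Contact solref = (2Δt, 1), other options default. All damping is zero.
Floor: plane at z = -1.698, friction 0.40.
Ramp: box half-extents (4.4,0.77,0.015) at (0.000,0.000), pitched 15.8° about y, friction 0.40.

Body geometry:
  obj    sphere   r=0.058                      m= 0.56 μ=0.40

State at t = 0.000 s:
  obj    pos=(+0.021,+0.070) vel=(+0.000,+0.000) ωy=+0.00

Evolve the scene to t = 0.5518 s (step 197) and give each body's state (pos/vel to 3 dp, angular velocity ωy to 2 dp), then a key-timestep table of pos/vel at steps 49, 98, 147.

State at t = 0.5518 s:
  obj    pos=(+0.250,+0.005) vel=(+0.831,-0.235) ωy=+14.89

Key-timestep trajectory:
   step    t(s)  obj.x    obj.z    obj.vx   obj.vz 
     49  0.1373   +0.035  +0.066  +0.207  -0.059
     98  0.2745   +0.078  +0.054  +0.414  -0.117
    147  0.4118   +0.149  +0.034  +0.620  -0.176


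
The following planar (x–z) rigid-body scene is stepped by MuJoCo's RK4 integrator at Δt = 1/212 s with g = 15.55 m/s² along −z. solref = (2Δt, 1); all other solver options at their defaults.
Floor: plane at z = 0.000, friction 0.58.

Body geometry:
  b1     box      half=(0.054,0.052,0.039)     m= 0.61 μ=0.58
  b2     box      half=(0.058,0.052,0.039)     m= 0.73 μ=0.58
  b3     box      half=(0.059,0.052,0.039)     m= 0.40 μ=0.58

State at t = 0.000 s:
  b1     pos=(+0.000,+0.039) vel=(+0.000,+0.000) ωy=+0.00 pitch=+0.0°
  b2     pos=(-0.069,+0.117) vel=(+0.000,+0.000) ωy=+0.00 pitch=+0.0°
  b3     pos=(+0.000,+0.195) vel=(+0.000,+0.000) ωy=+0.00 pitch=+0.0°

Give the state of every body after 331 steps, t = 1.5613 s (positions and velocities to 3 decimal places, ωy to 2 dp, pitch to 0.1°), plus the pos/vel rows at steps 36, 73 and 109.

State at t = 1.5613 s:
  b1     pos=(+0.000,+0.039) vel=(+0.000,+0.000) ωy=+0.00 pitch=+0.0°
  b2     pos=(-0.127,+0.058) vel=(+0.000,+0.000) ωy=+0.00 pitch=-90.0°
  b3     pos=(+0.142,+0.039) vel=(+0.000,+0.000) ωy=+0.00 pitch=+180.0°

Key-timestep trajectory:
   step    t(s)  b1.x    b1.z    b1.vx   b1.vz   b2.x    b2.z    b2.vx   b2.vz   b3.x    b3.z    b3.vx   b3.vz 
     36  0.1698   +0.000  +0.039  +0.001  +0.000   -0.074  +0.115  -0.156  -0.085   +0.028  +0.159  +0.252  -0.918
     73  0.3443   +0.000  +0.039  +0.000  +0.000   -0.136  +0.063  -0.238  +0.176   +0.136  +0.054  +0.673  -1.560
    109  0.5142   +0.000  +0.039  +0.000  +0.000   -0.127  +0.058  +0.364  -0.254   +0.142  +0.039  +0.000  +0.000


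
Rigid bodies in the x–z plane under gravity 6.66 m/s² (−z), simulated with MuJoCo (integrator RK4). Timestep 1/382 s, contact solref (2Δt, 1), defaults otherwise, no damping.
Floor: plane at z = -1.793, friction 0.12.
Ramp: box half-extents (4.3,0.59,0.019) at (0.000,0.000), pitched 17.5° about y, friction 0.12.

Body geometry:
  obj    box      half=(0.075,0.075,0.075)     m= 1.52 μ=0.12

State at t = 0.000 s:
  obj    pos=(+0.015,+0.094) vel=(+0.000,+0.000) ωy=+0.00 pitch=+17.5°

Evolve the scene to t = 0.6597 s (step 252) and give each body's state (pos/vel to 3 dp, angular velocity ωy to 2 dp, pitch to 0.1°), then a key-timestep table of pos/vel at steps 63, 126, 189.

State at t = 0.6597 s:
  obj    pos=(+0.272,+0.013) vel=(+0.779,-0.254) ωy=+0.00 pitch=+17.5°

Key-timestep trajectory:
   step    t(s)  obj.x    obj.z    obj.vx   obj.vz 
     63  0.1649   +0.031  +0.089  +0.196  -0.059
    126  0.3298   +0.079  +0.074  +0.388  -0.134
    189  0.4948   +0.160  +0.048  +0.585  -0.186


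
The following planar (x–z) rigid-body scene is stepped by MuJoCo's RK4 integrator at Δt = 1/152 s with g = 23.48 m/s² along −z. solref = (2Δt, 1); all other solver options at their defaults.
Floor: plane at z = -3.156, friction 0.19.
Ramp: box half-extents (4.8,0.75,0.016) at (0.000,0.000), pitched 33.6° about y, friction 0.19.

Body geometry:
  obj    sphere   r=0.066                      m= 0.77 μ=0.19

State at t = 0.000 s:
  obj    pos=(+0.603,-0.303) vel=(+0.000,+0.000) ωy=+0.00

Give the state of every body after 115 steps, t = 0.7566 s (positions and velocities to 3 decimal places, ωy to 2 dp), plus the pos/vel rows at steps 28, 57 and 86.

State at t = 0.7566 s:
  obj    pos=(+2.818,-1.774) vel=(+5.848,-3.891) ωy=+106.15

Key-timestep trajectory:
   step    t(s)  obj.x    obj.z    obj.vx   obj.vz 
     28  0.1842   +0.735  -0.390  +1.429  -0.945
     57  0.3750   +1.148  -0.664  +2.904  -1.921
     86  0.5658   +1.842  -1.126  +4.378  -2.901


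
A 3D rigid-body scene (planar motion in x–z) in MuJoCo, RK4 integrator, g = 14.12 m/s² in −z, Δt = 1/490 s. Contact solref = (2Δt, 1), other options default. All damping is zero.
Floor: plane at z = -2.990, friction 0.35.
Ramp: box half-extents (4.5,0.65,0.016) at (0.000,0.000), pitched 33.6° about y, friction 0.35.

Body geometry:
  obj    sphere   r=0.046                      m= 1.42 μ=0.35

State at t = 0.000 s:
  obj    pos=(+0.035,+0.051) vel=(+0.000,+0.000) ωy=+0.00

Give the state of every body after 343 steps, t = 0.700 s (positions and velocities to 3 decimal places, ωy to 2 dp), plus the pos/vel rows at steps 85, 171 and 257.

State at t = 0.700 s:
  obj    pos=(+1.174,-0.706) vel=(+3.254,-2.162) ωy=+84.92

Key-timestep trajectory:
   step    t(s)  obj.x    obj.z    obj.vx   obj.vz 
     85  0.1735   +0.105  +0.005  +0.807  -0.536
    171  0.3490   +0.318  -0.137  +1.622  -1.078
    257  0.5245   +0.675  -0.374  +2.438  -1.620


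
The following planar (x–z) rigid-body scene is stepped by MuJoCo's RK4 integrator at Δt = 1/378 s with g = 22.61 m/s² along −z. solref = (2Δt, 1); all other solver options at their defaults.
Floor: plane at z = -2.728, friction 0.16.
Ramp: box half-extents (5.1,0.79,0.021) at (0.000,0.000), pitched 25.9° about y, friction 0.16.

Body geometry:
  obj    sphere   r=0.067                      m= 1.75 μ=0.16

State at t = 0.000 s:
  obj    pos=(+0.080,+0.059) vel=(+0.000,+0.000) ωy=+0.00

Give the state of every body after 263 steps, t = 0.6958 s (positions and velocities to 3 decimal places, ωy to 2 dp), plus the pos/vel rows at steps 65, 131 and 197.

State at t = 0.6958 s:
  obj    pos=(+1.616,-0.687) vel=(+4.416,-2.144) ωy=+73.24

Key-timestep trajectory:
   step    t(s)  obj.x    obj.z    obj.vx   obj.vz 
     65  0.1720   +0.174  +0.013  +1.092  -0.530
    131  0.3466   +0.461  -0.126  +2.200  -1.068
    197  0.5212   +0.942  -0.360  +3.308  -1.606


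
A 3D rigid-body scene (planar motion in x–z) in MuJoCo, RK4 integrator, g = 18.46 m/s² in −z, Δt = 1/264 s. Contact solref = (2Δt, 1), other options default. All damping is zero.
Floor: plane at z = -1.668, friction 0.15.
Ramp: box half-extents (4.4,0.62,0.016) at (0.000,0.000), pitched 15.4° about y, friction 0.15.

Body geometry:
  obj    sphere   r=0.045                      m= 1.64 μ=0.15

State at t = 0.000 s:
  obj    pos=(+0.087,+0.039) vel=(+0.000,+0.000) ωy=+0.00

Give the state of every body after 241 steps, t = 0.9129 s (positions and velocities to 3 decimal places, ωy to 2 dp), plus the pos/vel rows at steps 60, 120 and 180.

State at t = 0.9129 s:
  obj    pos=(+1.494,-0.348) vel=(+3.082,-0.849) ωy=+71.02

Key-timestep trajectory:
   step    t(s)  obj.x    obj.z    obj.vx   obj.vz 
     60  0.2273   +0.174  +0.015  +0.767  -0.211
    120  0.4545   +0.436  -0.057  +1.535  -0.423
    180  0.6818   +0.872  -0.177  +2.302  -0.634


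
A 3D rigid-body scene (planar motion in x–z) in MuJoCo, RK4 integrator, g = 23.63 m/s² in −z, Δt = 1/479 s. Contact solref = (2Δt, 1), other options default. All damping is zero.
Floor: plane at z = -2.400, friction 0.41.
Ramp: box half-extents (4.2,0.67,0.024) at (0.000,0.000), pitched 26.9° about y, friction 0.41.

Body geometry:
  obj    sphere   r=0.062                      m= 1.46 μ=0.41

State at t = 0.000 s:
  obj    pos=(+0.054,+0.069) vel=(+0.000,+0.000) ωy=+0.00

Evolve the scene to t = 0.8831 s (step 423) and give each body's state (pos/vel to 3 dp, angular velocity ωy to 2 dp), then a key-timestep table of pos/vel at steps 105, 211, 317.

State at t = 0.8831 s:
  obj    pos=(+2.710,-1.278) vel=(+6.014,-3.051) ωy=+108.76

Key-timestep trajectory:
   step    t(s)  obj.x    obj.z    obj.vx   obj.vz 
    105  0.2192   +0.218  -0.014  +1.493  -0.757
    211  0.4405   +0.715  -0.266  +3.000  -1.522
    317  0.6618   +1.545  -0.688  +4.507  -2.287


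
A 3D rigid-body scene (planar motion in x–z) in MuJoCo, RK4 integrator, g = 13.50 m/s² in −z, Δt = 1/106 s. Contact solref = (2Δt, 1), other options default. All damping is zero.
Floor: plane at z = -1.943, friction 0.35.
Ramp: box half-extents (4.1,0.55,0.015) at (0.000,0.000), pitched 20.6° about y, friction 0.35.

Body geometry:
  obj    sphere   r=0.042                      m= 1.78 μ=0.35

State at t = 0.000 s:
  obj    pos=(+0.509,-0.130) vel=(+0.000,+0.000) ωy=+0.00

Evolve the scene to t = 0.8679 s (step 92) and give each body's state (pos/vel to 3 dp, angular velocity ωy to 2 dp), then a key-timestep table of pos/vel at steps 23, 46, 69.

State at t = 0.8679 s:
  obj    pos=(+1.705,-0.580) vel=(+2.756,-1.036) ωy=+70.09

Key-timestep trajectory:
   step    t(s)  obj.x    obj.z    obj.vx   obj.vz 
     23  0.2170   +0.584  -0.159  +0.689  -0.259
     46  0.4340   +0.808  -0.243  +1.378  -0.518
     69  0.6509   +1.182  -0.383  +2.067  -0.777


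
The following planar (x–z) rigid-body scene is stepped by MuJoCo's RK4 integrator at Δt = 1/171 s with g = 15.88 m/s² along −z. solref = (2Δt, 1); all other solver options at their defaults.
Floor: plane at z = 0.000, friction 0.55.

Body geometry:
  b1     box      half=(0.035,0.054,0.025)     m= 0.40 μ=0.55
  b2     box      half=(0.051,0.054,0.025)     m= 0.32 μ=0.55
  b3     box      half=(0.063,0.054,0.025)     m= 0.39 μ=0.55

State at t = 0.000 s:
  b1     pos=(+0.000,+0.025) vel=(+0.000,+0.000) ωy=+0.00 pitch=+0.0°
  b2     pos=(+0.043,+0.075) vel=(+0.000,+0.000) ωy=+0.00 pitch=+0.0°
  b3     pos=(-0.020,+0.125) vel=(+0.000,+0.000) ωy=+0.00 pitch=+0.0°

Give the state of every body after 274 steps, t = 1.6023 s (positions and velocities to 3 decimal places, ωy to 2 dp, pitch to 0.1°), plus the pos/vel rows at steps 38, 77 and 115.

State at t = 1.6023 s:
  b1     pos=(+0.000,+0.025) vel=(+0.000,+0.000) ωy=+0.00 pitch=+0.0°
  b2     pos=(+0.093,+0.051) vel=(+0.000,+0.000) ωy=+0.00 pitch=+90.0°
  b3     pos=(-0.176,+0.025) vel=(+0.000,+0.000) ωy=+0.00 pitch=+180.0°

Key-timestep trajectory:
   step    t(s)  b1.x    b1.z    b1.vx   b1.vz   b2.x    b2.z    b2.vx   b2.vz   b3.x    b3.z    b3.vx   b3.vz 
     38  0.2222   +0.000  +0.025  +0.000  +0.000   +0.053  +0.069  +0.206  -0.185   -0.088  +0.064  -0.548  +0.206
     77  0.4503   +0.000  +0.025  +0.000  +0.000   +0.108  +0.056  +0.028  +0.005   -0.176  +0.025  +0.001  +0.006
    115  0.6725   +0.000  +0.025  +0.000  +0.000   +0.091  +0.052  +0.173  -0.075   -0.176  +0.025  +0.000  +0.000


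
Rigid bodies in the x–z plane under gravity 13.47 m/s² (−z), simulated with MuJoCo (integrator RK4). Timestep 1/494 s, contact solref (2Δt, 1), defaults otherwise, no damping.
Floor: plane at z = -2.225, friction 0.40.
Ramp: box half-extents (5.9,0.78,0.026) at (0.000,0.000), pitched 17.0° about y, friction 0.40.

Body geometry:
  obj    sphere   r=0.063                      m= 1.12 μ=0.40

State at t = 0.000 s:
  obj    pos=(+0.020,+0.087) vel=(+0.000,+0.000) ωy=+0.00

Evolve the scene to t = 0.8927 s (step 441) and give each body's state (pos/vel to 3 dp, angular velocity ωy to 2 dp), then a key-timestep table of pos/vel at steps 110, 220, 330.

State at t = 0.8927 s:
  obj    pos=(+1.092,-0.241) vel=(+2.402,-0.734) ωy=+39.86

Key-timestep trajectory:
   step    t(s)  obj.x    obj.z    obj.vx   obj.vz 
    110  0.2227   +0.087  +0.067  +0.599  -0.183
    220  0.4453   +0.287  +0.005  +1.198  -0.366
    330  0.6680   +0.620  -0.097  +1.797  -0.549


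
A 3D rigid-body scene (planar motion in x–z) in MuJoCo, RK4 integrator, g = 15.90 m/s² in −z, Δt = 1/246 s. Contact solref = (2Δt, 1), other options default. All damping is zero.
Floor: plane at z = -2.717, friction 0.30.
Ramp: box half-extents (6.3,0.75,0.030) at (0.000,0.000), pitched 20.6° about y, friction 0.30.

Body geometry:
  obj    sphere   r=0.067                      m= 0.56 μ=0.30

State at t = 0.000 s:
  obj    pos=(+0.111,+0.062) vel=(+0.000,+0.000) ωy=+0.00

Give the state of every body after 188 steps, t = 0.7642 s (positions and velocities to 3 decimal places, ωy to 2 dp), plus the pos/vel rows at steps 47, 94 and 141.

State at t = 0.7642 s:
  obj    pos=(+1.203,-0.349) vel=(+2.859,-1.074) ωy=+45.57

Key-timestep trajectory:
   step    t(s)  obj.x    obj.z    obj.vx   obj.vz 
     47  0.1911   +0.179  +0.036  +0.715  -0.269
     94  0.3821   +0.384  -0.041  +1.429  -0.537
    141  0.5732   +0.725  -0.169  +2.144  -0.806


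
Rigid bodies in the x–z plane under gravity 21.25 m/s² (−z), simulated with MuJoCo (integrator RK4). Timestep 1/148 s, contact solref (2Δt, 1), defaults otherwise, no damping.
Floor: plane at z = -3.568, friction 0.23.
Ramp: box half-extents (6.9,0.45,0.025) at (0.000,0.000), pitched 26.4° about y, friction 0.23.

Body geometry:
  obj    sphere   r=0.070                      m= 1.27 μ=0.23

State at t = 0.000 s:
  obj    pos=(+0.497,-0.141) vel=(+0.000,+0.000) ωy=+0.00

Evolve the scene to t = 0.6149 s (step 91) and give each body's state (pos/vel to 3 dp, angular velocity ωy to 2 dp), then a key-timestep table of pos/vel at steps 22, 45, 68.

State at t = 0.6149 s:
  obj    pos=(+1.640,-0.708) vel=(+3.717,-1.845) ωy=+59.25

Key-timestep trajectory:
   step    t(s)  obj.x    obj.z    obj.vx   obj.vz 
     22  0.1486   +0.564  -0.174  +0.899  -0.446
     45  0.3041   +0.777  -0.280  +1.839  -0.913
     68  0.4595   +1.135  -0.458  +2.778  -1.379


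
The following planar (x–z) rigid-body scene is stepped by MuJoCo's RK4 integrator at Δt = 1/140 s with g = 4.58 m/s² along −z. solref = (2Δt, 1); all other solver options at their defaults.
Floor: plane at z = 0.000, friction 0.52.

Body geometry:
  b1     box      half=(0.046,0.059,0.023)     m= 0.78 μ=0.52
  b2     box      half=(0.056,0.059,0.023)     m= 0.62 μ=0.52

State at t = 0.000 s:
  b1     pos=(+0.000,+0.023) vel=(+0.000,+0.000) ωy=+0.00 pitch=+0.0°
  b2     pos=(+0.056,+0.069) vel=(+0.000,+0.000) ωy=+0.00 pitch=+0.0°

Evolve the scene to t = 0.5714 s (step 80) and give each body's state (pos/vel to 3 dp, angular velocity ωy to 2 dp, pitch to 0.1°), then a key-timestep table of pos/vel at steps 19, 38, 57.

State at t = 0.5714 s:
  b1     pos=(+0.000,+0.023) vel=(+0.000,+0.000) ωy=+0.00 pitch=+0.0°
  b2     pos=(+0.069,+0.055) vel=(+0.000,+0.000) ωy=-0.01 pitch=+44.1°

Key-timestep trajectory:
   step    t(s)  b1.x    b1.z    b1.vx   b1.vz   b2.x    b2.z    b2.vx   b2.vz 
     19  0.1357   +0.000  +0.023  +0.000  +0.000   +0.061  +0.066  +0.080  -0.059
     38  0.2714   +0.000  +0.023  +0.000  +0.000   +0.073  +0.057  +0.054  +0.041
     57  0.4071   +0.000  +0.023  +0.000  +0.000   +0.072  +0.057  -0.077  -0.036


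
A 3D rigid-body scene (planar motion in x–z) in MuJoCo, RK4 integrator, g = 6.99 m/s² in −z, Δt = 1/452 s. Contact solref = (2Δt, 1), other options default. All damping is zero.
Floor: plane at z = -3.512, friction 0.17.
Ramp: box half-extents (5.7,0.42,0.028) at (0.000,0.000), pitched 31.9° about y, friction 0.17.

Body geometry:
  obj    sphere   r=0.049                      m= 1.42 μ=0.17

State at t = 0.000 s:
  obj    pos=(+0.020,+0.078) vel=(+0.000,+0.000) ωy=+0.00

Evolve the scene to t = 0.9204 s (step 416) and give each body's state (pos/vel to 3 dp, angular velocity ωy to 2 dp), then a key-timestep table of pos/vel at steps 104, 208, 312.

State at t = 0.9204 s:
  obj    pos=(+0.988,-0.524) vel=(+2.100,-1.308) ωy=+47.22

Key-timestep trajectory:
   step    t(s)  obj.x    obj.z    obj.vx   obj.vz 
    104  0.2301   +0.081  +0.040  +0.527  -0.328
    208  0.4602   +0.263  -0.073  +1.050  -0.658
    312  0.6903   +0.565  -0.261  +1.578  -0.975


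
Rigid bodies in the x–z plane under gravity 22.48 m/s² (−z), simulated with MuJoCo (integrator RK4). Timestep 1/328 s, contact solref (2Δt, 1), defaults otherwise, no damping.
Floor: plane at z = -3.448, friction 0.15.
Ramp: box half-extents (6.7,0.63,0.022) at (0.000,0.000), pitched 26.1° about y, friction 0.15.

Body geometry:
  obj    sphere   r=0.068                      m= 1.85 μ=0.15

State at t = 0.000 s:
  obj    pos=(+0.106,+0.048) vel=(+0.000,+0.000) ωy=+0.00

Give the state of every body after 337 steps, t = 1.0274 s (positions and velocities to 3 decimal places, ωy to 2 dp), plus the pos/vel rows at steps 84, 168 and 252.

State at t = 1.0274 s:
  obj    pos=(+3.455,-1.592) vel=(+6.518,-3.193) ωy=+106.72

Key-timestep trajectory:
   step    t(s)  obj.x    obj.z    obj.vx   obj.vz 
     84  0.2561   +0.314  -0.054  +1.625  -0.796
    168  0.5122   +0.938  -0.360  +3.250  -1.592
    252  0.7683   +1.979  -0.869  +4.874  -2.388


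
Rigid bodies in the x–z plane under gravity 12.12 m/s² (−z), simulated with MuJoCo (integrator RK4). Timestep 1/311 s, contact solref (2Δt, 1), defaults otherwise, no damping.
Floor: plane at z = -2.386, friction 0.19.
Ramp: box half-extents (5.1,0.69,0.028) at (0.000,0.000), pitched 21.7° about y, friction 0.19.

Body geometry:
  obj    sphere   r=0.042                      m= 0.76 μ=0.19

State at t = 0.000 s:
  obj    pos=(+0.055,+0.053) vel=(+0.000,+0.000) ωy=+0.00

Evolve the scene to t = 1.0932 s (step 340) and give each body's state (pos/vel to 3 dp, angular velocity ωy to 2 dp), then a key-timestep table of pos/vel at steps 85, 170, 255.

State at t = 1.0932 s:
  obj    pos=(+1.833,-0.654) vel=(+3.252,-1.294) ωy=+83.31

Key-timestep trajectory:
   step    t(s)  obj.x    obj.z    obj.vx   obj.vz 
     85  0.2733   +0.166  +0.009  +0.813  -0.324
    170  0.5466   +0.500  -0.123  +1.626  -0.647
    255  0.8199   +1.055  -0.344  +2.439  -0.970


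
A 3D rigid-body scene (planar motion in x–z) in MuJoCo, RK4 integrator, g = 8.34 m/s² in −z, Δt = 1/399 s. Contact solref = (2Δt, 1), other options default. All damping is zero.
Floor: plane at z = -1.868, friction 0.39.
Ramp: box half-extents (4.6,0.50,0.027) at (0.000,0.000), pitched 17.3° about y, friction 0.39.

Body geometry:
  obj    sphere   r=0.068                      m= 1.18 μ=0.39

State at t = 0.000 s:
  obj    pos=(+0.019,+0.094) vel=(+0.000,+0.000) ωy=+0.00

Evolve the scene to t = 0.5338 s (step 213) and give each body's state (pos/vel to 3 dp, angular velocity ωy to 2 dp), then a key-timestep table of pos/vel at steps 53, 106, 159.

State at t = 0.5338 s:
  obj    pos=(+0.260,+0.019) vel=(+0.903,-0.281) ωy=+13.90

Key-timestep trajectory:
   step    t(s)  obj.x    obj.z    obj.vx   obj.vz 
     53  0.1328   +0.034  +0.089  +0.225  -0.070
    106  0.2657   +0.079  +0.075  +0.449  -0.140
    159  0.3985   +0.153  +0.052  +0.674  -0.210


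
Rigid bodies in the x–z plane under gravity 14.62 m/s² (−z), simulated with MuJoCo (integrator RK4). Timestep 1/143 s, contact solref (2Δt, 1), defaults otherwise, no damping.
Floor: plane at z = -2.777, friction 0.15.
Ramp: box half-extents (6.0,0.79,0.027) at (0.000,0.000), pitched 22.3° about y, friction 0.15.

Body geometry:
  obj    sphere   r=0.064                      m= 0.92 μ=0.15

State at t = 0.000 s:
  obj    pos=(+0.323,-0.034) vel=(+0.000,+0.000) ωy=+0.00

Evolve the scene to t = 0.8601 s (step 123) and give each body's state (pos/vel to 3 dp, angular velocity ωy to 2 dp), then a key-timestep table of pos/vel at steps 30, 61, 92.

State at t = 0.8601 s:
  obj    pos=(+1.680,-0.591) vel=(+3.154,-1.294) ωy=+53.23

Key-timestep trajectory:
   step    t(s)  obj.x    obj.z    obj.vx   obj.vz 
     30  0.2098   +0.404  -0.067  +0.770  -0.316
     61  0.4266   +0.657  -0.171  +1.564  -0.642
     92  0.6434   +1.082  -0.345  +2.359  -0.968


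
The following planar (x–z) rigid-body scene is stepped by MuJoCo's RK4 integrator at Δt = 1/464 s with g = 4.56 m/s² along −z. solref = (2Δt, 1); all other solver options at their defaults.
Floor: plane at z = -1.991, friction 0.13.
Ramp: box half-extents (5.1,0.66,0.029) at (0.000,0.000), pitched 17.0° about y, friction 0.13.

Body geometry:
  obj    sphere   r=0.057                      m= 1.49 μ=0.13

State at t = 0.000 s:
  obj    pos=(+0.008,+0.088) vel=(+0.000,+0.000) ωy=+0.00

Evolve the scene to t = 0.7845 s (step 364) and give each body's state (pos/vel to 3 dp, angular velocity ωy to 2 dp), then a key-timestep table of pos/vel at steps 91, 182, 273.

State at t = 0.7845 s:
  obj    pos=(+0.288,+0.002) vel=(+0.714,-0.218) ωy=+13.10

Key-timestep trajectory:
   step    t(s)  obj.x    obj.z    obj.vx   obj.vz 
     91  0.1961   +0.025  +0.082  +0.179  -0.055
    182  0.3922   +0.078  +0.066  +0.357  -0.109
    273  0.5884   +0.166  +0.039  +0.536  -0.164


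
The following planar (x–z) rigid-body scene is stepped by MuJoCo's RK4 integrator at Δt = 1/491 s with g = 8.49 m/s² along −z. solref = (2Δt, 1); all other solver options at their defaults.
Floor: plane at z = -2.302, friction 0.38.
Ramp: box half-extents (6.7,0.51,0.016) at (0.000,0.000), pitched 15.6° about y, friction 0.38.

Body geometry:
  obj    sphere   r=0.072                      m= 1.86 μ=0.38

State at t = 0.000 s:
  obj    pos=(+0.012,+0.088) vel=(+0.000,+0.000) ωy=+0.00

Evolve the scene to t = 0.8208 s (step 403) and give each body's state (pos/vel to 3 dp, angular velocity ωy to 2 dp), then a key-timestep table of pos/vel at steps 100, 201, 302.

State at t = 0.8208 s:
  obj    pos=(+0.541,-0.060) vel=(+1.289,-0.360) ωy=+18.59

Key-timestep trajectory:
   step    t(s)  obj.x    obj.z    obj.vx   obj.vz 
    100  0.2037   +0.045  +0.079  +0.320  -0.089
    201  0.4094   +0.144  +0.051  +0.643  -0.180
    302  0.6151   +0.309  +0.005  +0.966  -0.270


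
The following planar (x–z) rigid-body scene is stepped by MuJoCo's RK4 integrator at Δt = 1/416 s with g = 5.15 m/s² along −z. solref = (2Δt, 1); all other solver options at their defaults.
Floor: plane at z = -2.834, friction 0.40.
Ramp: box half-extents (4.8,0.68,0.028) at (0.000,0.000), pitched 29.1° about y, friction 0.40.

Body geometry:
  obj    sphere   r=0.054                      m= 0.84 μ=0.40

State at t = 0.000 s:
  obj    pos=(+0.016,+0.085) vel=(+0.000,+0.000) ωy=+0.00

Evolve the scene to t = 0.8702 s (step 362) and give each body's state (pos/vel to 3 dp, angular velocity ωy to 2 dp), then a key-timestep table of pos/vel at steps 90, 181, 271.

State at t = 0.8702 s:
  obj    pos=(+0.608,-0.244) vel=(+1.360,-0.757) ωy=+28.83

Key-timestep trajectory:
   step    t(s)  obj.x    obj.z    obj.vx   obj.vz 
     90  0.2163   +0.053  +0.065  +0.338  -0.188
    181  0.4351   +0.164  +0.003  +0.680  -0.379
    271  0.6514   +0.348  -0.100  +1.018  -0.567


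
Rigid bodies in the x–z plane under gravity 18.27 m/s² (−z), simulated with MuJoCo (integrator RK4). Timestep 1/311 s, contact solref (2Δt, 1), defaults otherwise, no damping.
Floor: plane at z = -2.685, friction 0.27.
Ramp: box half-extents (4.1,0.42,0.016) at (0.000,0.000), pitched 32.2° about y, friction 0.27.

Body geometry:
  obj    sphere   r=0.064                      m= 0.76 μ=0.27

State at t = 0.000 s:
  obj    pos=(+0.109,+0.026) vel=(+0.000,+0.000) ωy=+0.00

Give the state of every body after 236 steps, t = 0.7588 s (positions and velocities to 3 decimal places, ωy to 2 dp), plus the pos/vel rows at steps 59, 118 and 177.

State at t = 0.7588 s:
  obj    pos=(+1.803,-1.041) vel=(+4.466,-2.812) ωy=+82.44

Key-timestep trajectory:
   step    t(s)  obj.x    obj.z    obj.vx   obj.vz 
     59  0.1897   +0.215  -0.041  +1.117  -0.703
    118  0.3794   +0.533  -0.241  +2.233  -1.406
    177  0.5691   +1.062  -0.574  +3.349  -2.109


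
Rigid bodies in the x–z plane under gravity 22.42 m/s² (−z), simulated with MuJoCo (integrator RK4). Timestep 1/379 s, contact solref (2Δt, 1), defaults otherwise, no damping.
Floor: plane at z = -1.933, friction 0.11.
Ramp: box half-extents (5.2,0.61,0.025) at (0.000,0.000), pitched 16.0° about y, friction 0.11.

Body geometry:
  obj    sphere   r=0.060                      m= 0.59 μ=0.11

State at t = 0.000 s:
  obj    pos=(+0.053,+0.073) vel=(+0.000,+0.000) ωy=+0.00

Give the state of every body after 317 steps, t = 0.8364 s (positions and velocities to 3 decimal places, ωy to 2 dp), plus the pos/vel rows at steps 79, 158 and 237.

State at t = 0.8364 s:
  obj    pos=(+1.537,-0.352) vel=(+3.549,-1.018) ωy=+61.52

Key-timestep trajectory:
   step    t(s)  obj.x    obj.z    obj.vx   obj.vz 
     79  0.2084   +0.145  +0.047  +0.885  -0.254
    158  0.4169   +0.422  -0.033  +1.769  -0.507
    237  0.6253   +0.883  -0.165  +2.654  -0.761


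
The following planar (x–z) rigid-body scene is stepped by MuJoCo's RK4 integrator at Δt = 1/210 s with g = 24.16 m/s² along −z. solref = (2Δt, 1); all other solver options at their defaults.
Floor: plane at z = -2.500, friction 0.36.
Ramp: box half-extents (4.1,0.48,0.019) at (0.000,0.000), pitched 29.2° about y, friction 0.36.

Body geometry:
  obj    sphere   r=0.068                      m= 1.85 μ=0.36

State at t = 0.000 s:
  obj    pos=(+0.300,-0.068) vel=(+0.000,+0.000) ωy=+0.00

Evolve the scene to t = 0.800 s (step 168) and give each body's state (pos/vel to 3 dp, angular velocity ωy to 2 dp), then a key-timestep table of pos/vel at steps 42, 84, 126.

State at t = 0.800 s:
  obj    pos=(+2.652,-1.382) vel=(+5.879,-3.286) ωy=+99.03

Key-timestep trajectory:
   step    t(s)  obj.x    obj.z    obj.vx   obj.vz 
     42  0.2000   +0.447  -0.150  +1.470  -0.822
     84  0.4000   +0.888  -0.397  +2.940  -1.643
    126  0.6000   +1.623  -0.807  +4.410  -2.465


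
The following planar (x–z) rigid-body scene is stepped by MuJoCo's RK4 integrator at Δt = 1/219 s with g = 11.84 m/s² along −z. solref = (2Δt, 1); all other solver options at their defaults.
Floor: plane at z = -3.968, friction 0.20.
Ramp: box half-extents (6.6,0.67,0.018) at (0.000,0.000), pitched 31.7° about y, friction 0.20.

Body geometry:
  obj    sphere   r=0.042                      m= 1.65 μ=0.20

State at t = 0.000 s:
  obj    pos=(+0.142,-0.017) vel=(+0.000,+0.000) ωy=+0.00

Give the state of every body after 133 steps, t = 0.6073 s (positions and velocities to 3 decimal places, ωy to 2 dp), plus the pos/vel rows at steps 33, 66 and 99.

State at t = 0.6073 s:
  obj    pos=(+0.839,-0.448) vel=(+2.297,-1.418) ωy=+64.23

Key-timestep trajectory:
   step    t(s)  obj.x    obj.z    obj.vx   obj.vz 
     33  0.1507   +0.185  -0.044  +0.570  -0.352
     66  0.3014   +0.314  -0.123  +1.140  -0.704
     99  0.4521   +0.528  -0.256  +1.710  -1.056


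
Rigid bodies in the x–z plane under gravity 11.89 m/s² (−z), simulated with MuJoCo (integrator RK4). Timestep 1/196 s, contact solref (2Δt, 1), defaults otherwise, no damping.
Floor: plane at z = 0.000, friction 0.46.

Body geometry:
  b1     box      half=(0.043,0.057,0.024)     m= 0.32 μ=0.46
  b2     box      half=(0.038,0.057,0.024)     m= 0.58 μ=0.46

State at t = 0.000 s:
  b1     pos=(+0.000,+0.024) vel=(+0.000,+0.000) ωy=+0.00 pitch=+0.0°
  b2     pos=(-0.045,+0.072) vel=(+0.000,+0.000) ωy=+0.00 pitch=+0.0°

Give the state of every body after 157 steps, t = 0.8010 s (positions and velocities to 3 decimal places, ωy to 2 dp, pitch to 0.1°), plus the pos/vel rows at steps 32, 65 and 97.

State at t = 0.8010 s:
  b1     pos=(+0.000,+0.024) vel=(+0.000,+0.000) ωy=+0.00 pitch=+0.0°
  b2     pos=(-0.146,+0.024) vel=(+0.000,+0.000) ωy=+0.00 pitch=+180.0°

Key-timestep trajectory:
   step    t(s)  b1.x    b1.z    b1.vx   b1.vz   b2.x    b2.z    b2.vx   b2.vz 
     32  0.1633   +0.000  +0.024  +0.001  +0.000   -0.054  +0.069  -0.156  -0.085
     65  0.3316   +0.000  +0.024  +0.000  +0.000   -0.097  +0.044  -0.169  +0.020
     97  0.4949   +0.000  +0.024  +0.000  +0.000   -0.120  +0.042  -0.230  -0.082


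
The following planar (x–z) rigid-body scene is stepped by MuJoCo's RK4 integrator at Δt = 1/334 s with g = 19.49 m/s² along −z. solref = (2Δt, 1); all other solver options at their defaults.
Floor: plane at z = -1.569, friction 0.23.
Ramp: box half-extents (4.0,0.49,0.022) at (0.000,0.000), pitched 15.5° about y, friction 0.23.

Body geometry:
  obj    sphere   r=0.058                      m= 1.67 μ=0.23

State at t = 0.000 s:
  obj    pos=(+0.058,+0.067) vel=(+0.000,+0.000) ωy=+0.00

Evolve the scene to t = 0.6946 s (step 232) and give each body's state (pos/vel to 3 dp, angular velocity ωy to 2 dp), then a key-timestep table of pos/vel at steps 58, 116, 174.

State at t = 0.6946 s:
  obj    pos=(+0.923,-0.173) vel=(+2.490,-0.691) ωy=+44.55

Key-timestep trajectory:
   step    t(s)  obj.x    obj.z    obj.vx   obj.vz 
     58  0.1737   +0.112  +0.052  +0.623  -0.173
    116  0.3473   +0.274  +0.007  +1.245  -0.345
    174  0.5210   +0.545  -0.068  +1.868  -0.518


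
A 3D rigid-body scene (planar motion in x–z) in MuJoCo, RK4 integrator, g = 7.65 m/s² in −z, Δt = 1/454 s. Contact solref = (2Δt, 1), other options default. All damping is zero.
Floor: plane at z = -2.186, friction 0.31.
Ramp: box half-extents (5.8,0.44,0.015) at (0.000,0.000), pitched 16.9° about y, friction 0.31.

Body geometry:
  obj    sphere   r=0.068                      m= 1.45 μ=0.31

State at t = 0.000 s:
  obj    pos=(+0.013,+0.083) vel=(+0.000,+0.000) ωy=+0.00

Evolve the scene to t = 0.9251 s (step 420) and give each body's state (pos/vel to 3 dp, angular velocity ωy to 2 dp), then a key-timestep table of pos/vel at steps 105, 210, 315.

State at t = 0.9251 s:
  obj    pos=(+0.663,-0.115) vel=(+1.406,-0.427) ωy=+21.61

Key-timestep trajectory:
   step    t(s)  obj.x    obj.z    obj.vx   obj.vz 
    105  0.2313   +0.054  +0.070  +0.352  -0.107
    210  0.4626   +0.176  +0.033  +0.703  -0.214
    315  0.6938   +0.379  -0.028  +1.055  -0.320


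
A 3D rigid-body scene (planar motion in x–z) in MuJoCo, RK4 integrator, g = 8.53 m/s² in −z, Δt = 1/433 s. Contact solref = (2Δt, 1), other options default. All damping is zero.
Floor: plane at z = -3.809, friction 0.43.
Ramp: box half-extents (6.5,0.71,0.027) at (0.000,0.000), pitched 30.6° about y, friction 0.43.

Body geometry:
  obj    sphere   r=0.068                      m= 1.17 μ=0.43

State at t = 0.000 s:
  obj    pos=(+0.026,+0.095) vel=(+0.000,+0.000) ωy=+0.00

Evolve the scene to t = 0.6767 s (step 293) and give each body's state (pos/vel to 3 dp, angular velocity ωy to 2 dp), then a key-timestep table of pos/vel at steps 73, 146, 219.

State at t = 0.6767 s:
  obj    pos=(+0.637,-0.266) vel=(+1.807,-1.068) ωy=+30.86

Key-timestep trajectory:
   step    t(s)  obj.x    obj.z    obj.vx   obj.vz 
     73  0.1686   +0.064  +0.073  +0.450  -0.266
    146  0.3372   +0.178  +0.005  +0.900  -0.532
    219  0.5058   +0.367  -0.107  +1.350  -0.799


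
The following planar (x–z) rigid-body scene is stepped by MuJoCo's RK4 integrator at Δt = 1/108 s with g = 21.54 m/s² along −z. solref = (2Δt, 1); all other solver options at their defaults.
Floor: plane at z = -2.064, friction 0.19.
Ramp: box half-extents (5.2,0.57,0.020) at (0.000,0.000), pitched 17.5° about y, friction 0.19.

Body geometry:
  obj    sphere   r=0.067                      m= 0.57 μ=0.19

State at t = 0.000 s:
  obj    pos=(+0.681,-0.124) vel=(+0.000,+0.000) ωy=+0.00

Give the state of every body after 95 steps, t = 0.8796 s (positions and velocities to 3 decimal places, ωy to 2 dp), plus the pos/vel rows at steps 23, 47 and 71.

State at t = 0.8796 s:
  obj    pos=(+2.388,-0.662) vel=(+3.881,-1.224) ωy=+60.72

Key-timestep trajectory:
   step    t(s)  obj.x    obj.z    obj.vx   obj.vz 
     23  0.2130   +0.781  -0.155  +0.940  -0.296
     47  0.4352   +1.099  -0.255  +1.920  -0.606
     71  0.6574   +1.635  -0.424  +2.901  -0.915


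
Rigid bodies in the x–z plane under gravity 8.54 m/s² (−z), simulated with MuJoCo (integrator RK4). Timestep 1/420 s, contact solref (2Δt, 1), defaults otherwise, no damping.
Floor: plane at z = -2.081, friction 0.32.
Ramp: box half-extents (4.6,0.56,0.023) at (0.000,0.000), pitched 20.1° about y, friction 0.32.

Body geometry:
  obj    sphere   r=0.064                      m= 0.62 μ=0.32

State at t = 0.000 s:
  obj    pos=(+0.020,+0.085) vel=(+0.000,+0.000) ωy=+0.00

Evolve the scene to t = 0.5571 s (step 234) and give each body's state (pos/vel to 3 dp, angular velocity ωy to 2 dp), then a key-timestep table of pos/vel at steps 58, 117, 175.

State at t = 0.5571 s:
  obj    pos=(+0.326,-0.027) vel=(+1.097,-0.401) ωy=+18.25

Key-timestep trajectory:
   step    t(s)  obj.x    obj.z    obj.vx   obj.vz 
     58  0.1381   +0.039  +0.078  +0.272  -0.100
    117  0.2786   +0.097  +0.057  +0.548  -0.201
    175  0.4167   +0.191  +0.023  +0.820  -0.300


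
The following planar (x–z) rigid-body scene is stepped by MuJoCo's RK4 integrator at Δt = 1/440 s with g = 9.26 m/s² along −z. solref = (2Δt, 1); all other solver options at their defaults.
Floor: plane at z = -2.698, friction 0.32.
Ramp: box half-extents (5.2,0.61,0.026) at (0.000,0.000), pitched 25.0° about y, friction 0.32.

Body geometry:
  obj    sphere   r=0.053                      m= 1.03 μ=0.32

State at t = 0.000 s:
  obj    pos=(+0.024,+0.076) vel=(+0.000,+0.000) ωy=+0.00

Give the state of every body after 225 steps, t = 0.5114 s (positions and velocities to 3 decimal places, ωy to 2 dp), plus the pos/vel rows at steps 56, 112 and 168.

State at t = 0.5114 s:
  obj    pos=(+0.355,-0.078) vel=(+1.296,-0.604) ωy=+26.97

Key-timestep trajectory:
   step    t(s)  obj.x    obj.z    obj.vx   obj.vz 
     56  0.1273   +0.045  +0.066  +0.323  -0.150
    112  0.2545   +0.106  +0.038  +0.645  -0.301
    168  0.3818   +0.209  -0.010  +0.967  -0.451
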